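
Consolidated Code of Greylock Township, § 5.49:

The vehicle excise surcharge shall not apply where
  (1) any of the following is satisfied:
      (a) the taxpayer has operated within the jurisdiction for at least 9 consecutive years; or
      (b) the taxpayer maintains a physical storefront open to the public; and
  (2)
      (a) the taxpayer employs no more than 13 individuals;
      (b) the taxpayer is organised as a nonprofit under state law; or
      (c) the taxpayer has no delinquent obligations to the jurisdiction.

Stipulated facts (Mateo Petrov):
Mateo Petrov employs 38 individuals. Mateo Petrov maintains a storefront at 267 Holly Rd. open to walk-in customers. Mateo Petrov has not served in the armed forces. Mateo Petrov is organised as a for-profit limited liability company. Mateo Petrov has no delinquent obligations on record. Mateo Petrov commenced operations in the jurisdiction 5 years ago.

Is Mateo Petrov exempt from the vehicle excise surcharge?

(a) ≥ 9 yrs in jurisdiction — fails.
(b) has storefront — met.
(1) = F OR T = true.
(a) ≤ 13 employees — not met.
(b) nonprofit — not met.
(c) no delinquency — holds.
So (2) is satisfied (F OR F OR T).
So Overall is satisfied (T AND T).

Yes — exempt.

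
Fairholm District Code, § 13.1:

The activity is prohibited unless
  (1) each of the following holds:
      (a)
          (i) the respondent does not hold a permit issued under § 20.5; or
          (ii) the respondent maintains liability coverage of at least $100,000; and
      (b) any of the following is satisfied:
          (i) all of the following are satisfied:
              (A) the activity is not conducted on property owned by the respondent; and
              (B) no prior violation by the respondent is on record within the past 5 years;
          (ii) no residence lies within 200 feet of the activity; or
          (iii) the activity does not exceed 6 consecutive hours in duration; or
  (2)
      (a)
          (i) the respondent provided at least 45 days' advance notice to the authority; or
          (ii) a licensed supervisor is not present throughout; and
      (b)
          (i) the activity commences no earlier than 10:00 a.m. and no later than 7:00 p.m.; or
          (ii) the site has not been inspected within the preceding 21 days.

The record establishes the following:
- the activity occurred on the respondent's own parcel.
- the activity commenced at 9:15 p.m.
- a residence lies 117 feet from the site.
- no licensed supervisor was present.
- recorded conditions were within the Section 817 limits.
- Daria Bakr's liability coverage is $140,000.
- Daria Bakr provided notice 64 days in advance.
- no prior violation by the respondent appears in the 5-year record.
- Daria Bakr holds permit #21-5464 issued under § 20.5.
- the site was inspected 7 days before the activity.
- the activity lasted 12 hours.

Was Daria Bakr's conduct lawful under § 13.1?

(i) not (holds permit) — not met.
(ii) coverage ≥ $100,000 — met.
So (a) is satisfied (F OR T).
(A) not (own property) — not satisfied.
(B) no prior violation — satisfied.
So (i) is not satisfied (F AND T).
(ii) no residence in 200 ft — fails.
(iii) ≤ 6 hrs duration — not satisfied.
(b) = F OR F OR F = false.
(1) = T AND F = false.
(i) ≥45 days' notice — satisfied.
(ii) not (supervisor present) — met.
(a) = T OR T = true.
(i) start within hours — not satisfied.
(ii) not (site inspected) — not met.
So (b) is not satisfied (F OR F).
So (2) is not satisfied (T AND F).
Overall = F OR F = false.

No — unlawful.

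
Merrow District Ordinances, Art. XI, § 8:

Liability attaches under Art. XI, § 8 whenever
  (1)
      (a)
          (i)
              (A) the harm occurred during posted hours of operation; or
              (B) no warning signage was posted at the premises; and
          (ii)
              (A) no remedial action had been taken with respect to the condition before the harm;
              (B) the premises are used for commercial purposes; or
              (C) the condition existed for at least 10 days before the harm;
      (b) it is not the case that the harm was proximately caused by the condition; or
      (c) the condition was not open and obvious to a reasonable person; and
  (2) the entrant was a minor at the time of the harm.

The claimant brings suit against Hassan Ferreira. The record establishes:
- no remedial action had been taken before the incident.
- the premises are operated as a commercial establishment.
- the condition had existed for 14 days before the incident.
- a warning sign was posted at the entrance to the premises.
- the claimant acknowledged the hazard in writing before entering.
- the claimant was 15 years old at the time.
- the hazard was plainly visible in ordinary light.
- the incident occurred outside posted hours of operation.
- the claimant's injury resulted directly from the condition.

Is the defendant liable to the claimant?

(A) during posted hours — not satisfied.
(B) no signage posted — not met.
(i): F OR F → false.
(A) no remedial action — met.
(B) commercial use — satisfied.
(C) condition ≥10 days old — satisfied.
(ii): T OR T OR T → true.
So (a) is not satisfied (F AND T).
(b) not (proximate cause) — not met.
(c) not open/obvious — not satisfied.
(1) = F OR F OR F = false.
(2) entrant a minor — satisfied.
Overall: F AND T → false.

No — not liable.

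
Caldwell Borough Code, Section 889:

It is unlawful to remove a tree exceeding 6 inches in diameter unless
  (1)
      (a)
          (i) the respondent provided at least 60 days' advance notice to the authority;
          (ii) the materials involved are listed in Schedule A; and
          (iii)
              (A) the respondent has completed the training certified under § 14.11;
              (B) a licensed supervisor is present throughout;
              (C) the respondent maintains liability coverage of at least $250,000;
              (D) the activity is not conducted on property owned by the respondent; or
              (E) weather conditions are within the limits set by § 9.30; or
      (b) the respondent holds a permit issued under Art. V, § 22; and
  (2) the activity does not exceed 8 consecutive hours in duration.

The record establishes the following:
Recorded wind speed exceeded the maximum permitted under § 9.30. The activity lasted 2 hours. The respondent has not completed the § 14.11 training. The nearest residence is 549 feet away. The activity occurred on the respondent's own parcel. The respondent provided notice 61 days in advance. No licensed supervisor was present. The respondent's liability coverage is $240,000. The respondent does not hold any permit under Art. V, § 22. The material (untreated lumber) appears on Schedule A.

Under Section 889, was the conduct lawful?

No — unlawful.

(i) ≥60 days' notice — met.
(ii) Schedule A material — satisfied.
(A) training certified — not met.
(B) supervisor present — not met.
(C) coverage ≥ $250,000 — fails.
(D) not (own property) — not satisfied.
(E) weather ok — not met.
So (iii) is not satisfied (F OR F OR F OR F OR F).
(a): T AND T AND F → false.
(b) holds permit — not satisfied.
(1): F OR F → false.
(2) ≤ 8 hrs duration — satisfied.
Overall: F AND T → false.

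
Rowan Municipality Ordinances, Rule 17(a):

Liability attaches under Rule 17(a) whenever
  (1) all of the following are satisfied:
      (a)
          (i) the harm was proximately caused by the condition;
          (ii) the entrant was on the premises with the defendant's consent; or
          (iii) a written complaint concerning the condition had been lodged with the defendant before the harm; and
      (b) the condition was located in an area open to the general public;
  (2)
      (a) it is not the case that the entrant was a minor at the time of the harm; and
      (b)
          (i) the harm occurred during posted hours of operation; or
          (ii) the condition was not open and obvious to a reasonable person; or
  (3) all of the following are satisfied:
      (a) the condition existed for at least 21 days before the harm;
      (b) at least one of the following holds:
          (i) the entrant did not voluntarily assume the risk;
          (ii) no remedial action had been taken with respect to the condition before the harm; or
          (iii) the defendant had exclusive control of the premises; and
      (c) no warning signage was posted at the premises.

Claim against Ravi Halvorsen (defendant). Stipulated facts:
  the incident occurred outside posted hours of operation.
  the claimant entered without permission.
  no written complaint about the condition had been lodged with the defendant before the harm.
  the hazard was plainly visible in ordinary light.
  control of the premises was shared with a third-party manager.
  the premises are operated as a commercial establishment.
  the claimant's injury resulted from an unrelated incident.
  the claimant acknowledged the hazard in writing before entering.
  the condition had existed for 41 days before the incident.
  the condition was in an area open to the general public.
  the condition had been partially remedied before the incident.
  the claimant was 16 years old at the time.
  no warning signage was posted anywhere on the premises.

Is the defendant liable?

No — not liable.

(i) proximate cause — not satisfied.
(ii) consent to enter — not satisfied.
(iii) complaint lodged — fails.
(a): F OR F OR F → false.
(b) public area — met.
(1) = F AND T = false.
(a) not (entrant a minor) — fails.
(i) during posted hours — fails.
(ii) not open/obvious — not satisfied.
(b): F OR F → false.
(2): F AND F → false.
(a) condition ≥21 days old — met.
(i) no assumed risk — not met.
(ii) no remedial action — not satisfied.
(iii) exclusive control — fails.
So (b) is not satisfied (F OR F OR F).
(c) no signage posted — met.
So (3) is not satisfied (T AND F AND T).
So Overall is not satisfied (F OR F OR F).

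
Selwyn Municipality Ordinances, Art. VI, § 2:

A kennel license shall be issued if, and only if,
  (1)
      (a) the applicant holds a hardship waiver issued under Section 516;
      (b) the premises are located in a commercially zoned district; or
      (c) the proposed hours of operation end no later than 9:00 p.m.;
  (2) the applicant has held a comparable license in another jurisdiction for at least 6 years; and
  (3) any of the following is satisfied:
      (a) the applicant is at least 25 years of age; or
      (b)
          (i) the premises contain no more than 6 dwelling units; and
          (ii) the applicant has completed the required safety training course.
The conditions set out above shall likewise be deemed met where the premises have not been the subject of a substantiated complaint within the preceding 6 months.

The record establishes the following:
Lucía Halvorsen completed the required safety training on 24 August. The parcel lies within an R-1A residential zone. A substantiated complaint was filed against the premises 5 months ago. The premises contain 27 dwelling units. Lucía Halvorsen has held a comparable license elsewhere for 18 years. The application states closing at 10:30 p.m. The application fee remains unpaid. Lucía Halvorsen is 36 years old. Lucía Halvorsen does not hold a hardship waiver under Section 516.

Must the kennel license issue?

(a) hardship waiver — fails.
(b) commercially zoned — not met.
(c) closes by 9 p.m. — fails.
(1): F OR F OR F → false.
(2) prior license ≥ 6 yr — met.
(a) age ≥ 25 — satisfied.
(i) ≤ 6 units — not met.
(ii) safety training — holds.
(b): F AND T → false.
(3) = T OR F = true.
Overall = F AND T AND T = false.
Exception (no complaint in 6 mo.) — not satisfied.
Result: main false OR exception false → false.

No — denied.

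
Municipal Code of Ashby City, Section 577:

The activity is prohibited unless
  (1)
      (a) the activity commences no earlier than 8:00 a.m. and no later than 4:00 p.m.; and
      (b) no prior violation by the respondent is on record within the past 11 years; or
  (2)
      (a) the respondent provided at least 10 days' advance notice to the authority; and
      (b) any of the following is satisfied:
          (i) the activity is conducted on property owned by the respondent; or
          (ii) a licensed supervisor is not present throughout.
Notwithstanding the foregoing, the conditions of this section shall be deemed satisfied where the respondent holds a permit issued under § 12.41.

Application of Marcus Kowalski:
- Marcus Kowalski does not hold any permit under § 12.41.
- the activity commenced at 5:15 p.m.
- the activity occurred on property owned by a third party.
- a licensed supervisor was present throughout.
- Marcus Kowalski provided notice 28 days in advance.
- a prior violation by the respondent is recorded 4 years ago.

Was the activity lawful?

(a) start within hours — not met.
(b) no prior violation — fails.
(1): F AND F → false.
(a) ≥10 days' notice — holds.
(i) own property — not satisfied.
(ii) not (supervisor present) — not met.
(b) = F OR F = false.
(2): T AND F → false.
Overall: F OR F → false.
Exception (holds permit) — not satisfied.
Result: main false OR exception false → false.

No — unlawful.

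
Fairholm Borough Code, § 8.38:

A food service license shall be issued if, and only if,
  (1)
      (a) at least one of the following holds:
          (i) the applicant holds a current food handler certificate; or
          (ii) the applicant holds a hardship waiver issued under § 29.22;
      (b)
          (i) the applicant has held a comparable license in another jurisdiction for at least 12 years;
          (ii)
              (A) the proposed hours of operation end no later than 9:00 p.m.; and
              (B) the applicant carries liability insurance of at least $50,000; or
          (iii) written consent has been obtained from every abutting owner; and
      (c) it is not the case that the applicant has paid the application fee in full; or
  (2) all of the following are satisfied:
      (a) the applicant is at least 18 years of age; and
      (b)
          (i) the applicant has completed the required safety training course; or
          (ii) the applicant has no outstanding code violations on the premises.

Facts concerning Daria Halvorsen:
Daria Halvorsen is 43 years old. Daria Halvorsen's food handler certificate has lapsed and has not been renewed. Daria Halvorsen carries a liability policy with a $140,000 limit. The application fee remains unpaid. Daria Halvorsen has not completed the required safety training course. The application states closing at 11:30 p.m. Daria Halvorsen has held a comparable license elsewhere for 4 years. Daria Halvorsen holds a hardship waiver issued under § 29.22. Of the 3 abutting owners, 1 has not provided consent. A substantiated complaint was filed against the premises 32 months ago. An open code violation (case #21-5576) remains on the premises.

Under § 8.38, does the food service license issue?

No — denied.

(i) food handler cert. — not met.
(ii) hardship waiver — satisfied.
So (a) is satisfied (F OR T).
(i) prior license ≥ 12 yr — not satisfied.
(A) closes by 9 p.m. — fails.
(B) insurance ≥ $50,000 — met.
(ii) = F AND T = false.
(iii) all abutters consent — not satisfied.
(b) = F OR F OR F = false.
(c) not (fee paid) — satisfied.
(1): T AND F AND T → false.
(a) age ≥ 18 — satisfied.
(i) safety training — not met.
(ii) no code violations — not satisfied.
So (b) is not satisfied (F OR F).
(2) = T AND F = false.
So Overall is not satisfied (F OR F).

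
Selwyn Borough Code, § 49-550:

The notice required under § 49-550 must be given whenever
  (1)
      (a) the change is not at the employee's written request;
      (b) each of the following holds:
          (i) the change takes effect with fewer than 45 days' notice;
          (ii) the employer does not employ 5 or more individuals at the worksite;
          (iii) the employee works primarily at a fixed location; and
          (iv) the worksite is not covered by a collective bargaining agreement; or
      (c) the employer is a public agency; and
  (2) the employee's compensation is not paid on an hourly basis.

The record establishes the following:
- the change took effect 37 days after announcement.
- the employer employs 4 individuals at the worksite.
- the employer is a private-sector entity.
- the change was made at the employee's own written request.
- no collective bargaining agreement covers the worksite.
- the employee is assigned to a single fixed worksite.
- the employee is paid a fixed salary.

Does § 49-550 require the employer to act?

Yes — required.

(a) not employee-requested — fails.
(i) < 45 days' notice — satisfied.
(ii) not (≥ 5 at site) — satisfied.
(iii) fixed location — holds.
(iv) no CBA — met.
So (b) is satisfied (T AND T AND T AND T).
(c) public agency — not satisfied.
So (1) is satisfied (F OR T OR F).
(2) not (hourly-paid) — satisfied.
So Overall is satisfied (T AND T).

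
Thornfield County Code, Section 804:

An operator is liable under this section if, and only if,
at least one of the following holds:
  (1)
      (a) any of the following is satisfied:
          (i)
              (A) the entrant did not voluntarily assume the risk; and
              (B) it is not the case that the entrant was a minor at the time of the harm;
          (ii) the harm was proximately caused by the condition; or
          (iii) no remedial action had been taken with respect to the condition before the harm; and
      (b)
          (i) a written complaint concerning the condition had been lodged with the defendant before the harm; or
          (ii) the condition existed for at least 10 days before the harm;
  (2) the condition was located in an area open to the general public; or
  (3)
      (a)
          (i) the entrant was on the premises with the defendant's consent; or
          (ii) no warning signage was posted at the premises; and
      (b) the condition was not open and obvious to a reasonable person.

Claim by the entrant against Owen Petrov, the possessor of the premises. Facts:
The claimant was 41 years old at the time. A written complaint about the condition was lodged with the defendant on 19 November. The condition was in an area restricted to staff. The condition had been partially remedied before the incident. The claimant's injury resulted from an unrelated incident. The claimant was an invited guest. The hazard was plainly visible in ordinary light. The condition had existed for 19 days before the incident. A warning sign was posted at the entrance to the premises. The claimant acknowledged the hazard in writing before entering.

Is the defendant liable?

No — not liable.

(A) no assumed risk — not met.
(B) not (entrant a minor) — met.
(i): F AND T → false.
(ii) proximate cause — not satisfied.
(iii) no remedial action — fails.
(a) = F OR F OR F = false.
(i) complaint lodged — satisfied.
(ii) condition ≥10 days old — holds.
(b) = T OR T = true.
So (1) is not satisfied (F AND T).
(2) public area — not met.
(i) consent to enter — met.
(ii) no signage posted — not satisfied.
So (a) is satisfied (T OR F).
(b) not open/obvious — not met.
So (3) is not satisfied (T AND F).
Overall: F OR F OR F → false.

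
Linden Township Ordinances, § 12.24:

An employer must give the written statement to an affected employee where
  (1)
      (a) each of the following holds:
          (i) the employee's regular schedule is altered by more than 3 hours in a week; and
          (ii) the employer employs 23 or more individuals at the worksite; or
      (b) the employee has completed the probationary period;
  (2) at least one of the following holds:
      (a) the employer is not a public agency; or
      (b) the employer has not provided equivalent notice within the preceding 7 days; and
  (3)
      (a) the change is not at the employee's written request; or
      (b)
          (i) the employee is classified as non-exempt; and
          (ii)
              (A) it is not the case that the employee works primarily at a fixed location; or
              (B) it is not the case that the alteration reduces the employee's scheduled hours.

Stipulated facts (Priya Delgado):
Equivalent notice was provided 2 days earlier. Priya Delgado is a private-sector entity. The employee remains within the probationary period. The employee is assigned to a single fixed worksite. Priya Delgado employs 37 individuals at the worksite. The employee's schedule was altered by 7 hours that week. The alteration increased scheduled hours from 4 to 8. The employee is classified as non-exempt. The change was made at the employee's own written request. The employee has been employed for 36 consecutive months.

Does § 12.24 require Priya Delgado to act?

Yes — required.

(i) schedule shift > 3h — satisfied.
(ii) ≥ 23 at site — met.
So (a) is satisfied (T AND T).
(b) past probation — not met.
So (1) is satisfied (T OR F).
(a) not (public agency) — holds.
(b) no recent notice — not met.
(2) = T OR F = true.
(a) not employee-requested — fails.
(i) non-exempt — met.
(A) not (fixed location) — fails.
(B) not (hours reduced) — holds.
So (ii) is satisfied (F OR T).
(b) = T AND T = true.
(3): F OR T → true.
So Overall is satisfied (T AND T AND T).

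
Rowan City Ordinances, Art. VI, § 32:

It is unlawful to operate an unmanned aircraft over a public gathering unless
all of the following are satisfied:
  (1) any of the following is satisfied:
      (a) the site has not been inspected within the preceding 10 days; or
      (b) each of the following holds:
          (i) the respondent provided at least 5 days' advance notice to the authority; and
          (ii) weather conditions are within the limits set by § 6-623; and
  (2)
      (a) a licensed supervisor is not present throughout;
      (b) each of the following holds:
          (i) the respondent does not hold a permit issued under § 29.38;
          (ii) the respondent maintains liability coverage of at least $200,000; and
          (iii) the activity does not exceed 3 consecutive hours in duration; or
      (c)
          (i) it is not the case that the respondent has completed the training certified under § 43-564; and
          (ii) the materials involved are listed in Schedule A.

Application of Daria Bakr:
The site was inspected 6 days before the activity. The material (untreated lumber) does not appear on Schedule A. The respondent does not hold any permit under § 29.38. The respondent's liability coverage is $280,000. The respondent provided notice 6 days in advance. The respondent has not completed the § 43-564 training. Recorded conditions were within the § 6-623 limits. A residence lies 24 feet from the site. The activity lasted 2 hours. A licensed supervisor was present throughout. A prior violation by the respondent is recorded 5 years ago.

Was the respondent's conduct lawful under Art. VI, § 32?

Yes — lawful.

(a) not (site inspected) — fails.
(i) ≥5 days' notice — holds.
(ii) weather ok — met.
So (b) is satisfied (T AND T).
(1) = F OR T = true.
(a) not (supervisor present) — fails.
(i) not (holds permit) — met.
(ii) coverage ≥ $200,000 — holds.
(iii) ≤ 3 hrs duration — holds.
(b): T AND T AND T → true.
(i) not (training certified) — holds.
(ii) Schedule A material — not met.
(c): T AND F → false.
So (2) is satisfied (F OR T OR F).
Overall: T AND T → true.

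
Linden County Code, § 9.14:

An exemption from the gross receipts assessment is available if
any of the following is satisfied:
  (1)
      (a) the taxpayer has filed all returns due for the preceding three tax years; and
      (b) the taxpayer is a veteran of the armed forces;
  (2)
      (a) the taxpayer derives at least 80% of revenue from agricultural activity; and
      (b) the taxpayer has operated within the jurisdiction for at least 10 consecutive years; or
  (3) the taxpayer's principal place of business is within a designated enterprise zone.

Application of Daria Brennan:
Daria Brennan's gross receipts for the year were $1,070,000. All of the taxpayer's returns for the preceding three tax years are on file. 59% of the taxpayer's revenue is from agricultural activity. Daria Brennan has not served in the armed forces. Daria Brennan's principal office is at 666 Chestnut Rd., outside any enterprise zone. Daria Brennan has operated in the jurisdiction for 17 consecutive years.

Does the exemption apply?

(a) returns current — met.
(b) veteran — not met.
(1): T AND F → false.
(a) ≥80% agricultural — fails.
(b) ≥ 10 yrs in jurisdiction — satisfied.
So (2) is not satisfied (F AND T).
(3) in enterprise zone — not satisfied.
So Overall is not satisfied (F OR F OR F).

No — not exempt.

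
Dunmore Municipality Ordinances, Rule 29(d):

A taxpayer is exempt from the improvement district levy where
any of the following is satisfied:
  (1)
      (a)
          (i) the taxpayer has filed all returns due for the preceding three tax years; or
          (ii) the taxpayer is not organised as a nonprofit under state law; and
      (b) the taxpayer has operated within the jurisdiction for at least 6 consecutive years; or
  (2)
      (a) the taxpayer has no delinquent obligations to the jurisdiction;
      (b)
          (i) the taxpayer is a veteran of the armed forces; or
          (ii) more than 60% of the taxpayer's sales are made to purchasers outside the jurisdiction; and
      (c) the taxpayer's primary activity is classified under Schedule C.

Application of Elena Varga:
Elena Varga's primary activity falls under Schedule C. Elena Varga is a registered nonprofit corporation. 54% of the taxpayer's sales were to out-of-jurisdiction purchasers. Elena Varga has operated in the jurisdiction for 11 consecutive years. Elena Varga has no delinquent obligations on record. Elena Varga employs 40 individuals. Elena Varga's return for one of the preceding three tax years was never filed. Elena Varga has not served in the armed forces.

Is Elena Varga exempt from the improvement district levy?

(i) returns current — fails.
(ii) not (nonprofit) — not met.
(a) = F OR F = false.
(b) ≥ 6 yrs in jurisdiction — satisfied.
(1): F AND T → false.
(a) no delinquency — met.
(i) veteran — not met.
(ii) >60% out-of-jur. sales — not satisfied.
So (b) is not satisfied (F OR F).
(c) Schedule C activity — satisfied.
(2): T AND F AND T → false.
Overall = F OR F = false.

No — not exempt.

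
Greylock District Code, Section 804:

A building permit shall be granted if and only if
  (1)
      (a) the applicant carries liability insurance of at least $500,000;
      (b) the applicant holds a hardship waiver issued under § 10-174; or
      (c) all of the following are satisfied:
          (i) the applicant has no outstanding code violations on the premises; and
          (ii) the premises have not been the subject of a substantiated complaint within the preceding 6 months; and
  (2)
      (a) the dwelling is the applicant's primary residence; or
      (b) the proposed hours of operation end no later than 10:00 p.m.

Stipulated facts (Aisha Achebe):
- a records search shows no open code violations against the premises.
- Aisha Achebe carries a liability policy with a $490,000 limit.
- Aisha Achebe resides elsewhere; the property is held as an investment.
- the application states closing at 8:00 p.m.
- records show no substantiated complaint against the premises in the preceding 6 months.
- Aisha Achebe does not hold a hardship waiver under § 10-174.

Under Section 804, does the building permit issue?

(a) insurance ≥ $500,000 — not satisfied.
(b) hardship waiver — not met.
(i) no code violations — met.
(ii) no complaint in 6 mo. — holds.
(c) = T AND T = true.
(1) = F OR F OR T = true.
(a) primary residence — not satisfied.
(b) closes by 10 p.m. — met.
So (2) is satisfied (F OR T).
So Overall is satisfied (T AND T).

Yes — granted.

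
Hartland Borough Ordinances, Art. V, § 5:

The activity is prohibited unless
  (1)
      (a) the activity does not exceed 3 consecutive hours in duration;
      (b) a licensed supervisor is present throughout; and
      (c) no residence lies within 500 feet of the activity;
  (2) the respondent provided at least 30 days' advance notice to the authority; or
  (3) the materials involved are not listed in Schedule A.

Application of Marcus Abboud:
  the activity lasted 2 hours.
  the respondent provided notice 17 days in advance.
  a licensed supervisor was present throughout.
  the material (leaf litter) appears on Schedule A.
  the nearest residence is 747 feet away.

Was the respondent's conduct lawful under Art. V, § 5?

Yes — lawful.

(a) ≤ 3 hrs duration — met.
(b) supervisor present — satisfied.
(c) no residence in 500 ft — holds.
(1) = T AND T AND T = true.
(2) ≥30 days' notice — fails.
(3) not (Schedule A material) — not satisfied.
So Overall is satisfied (T OR F OR F).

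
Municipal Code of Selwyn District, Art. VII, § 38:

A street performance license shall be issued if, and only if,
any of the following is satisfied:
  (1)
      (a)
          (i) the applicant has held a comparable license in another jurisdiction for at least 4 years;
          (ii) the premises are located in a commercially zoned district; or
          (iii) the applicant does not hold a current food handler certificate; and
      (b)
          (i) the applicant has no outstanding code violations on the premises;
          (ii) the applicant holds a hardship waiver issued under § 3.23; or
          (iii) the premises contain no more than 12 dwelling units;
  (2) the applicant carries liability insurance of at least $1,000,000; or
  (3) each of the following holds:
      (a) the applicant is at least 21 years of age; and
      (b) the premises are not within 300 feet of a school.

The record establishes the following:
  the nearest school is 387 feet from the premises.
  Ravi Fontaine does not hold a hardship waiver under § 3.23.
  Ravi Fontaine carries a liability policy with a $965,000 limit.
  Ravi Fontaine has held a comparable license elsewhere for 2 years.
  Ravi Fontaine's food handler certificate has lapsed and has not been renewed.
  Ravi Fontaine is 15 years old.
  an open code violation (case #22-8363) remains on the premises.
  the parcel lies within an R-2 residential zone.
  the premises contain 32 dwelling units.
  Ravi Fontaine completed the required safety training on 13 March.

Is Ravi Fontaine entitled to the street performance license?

No — denied.

(i) prior license ≥ 4 yr — not satisfied.
(ii) commercially zoned — not satisfied.
(iii) not (food handler cert.) — satisfied.
So (a) is satisfied (F OR F OR T).
(i) no code violations — not met.
(ii) hardship waiver — not met.
(iii) ≤ 12 units — not met.
(b) = F OR F OR F = false.
(1): T AND F → false.
(2) insurance ≥ $1,000,000 — not satisfied.
(a) age ≥ 21 — not met.
(b) ≥300 ft from school — holds.
So (3) is not satisfied (F AND T).
Overall = F OR F OR F = false.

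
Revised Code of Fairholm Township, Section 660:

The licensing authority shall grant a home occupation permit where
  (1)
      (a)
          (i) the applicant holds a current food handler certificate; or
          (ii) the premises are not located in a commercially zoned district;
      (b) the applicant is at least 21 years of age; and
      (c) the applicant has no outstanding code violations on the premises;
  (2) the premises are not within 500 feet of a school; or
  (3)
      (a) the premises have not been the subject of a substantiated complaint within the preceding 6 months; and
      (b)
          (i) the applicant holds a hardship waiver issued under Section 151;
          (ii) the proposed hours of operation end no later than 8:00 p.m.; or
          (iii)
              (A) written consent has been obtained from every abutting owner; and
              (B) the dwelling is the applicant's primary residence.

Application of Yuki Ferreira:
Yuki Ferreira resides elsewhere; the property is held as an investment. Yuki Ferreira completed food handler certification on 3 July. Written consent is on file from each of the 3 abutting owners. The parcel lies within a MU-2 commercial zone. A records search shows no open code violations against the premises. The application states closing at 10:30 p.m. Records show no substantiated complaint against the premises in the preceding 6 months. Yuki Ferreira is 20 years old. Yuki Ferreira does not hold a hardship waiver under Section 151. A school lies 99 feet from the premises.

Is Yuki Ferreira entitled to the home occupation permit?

(i) food handler cert. — satisfied.
(ii) not (commercially zoned) — not met.
(a) = T OR F = true.
(b) age ≥ 21 — fails.
(c) no code violations — satisfied.
So (1) is not satisfied (T AND F AND T).
(2) ≥500 ft from school — not satisfied.
(a) no complaint in 6 mo. — holds.
(i) hardship waiver — not satisfied.
(ii) closes by 8 p.m. — not satisfied.
(A) all abutters consent — holds.
(B) primary residence — not satisfied.
(iii): T AND F → false.
(b): F OR F OR F → false.
So (3) is not satisfied (T AND F).
So Overall is not satisfied (F OR F OR F).

No — denied.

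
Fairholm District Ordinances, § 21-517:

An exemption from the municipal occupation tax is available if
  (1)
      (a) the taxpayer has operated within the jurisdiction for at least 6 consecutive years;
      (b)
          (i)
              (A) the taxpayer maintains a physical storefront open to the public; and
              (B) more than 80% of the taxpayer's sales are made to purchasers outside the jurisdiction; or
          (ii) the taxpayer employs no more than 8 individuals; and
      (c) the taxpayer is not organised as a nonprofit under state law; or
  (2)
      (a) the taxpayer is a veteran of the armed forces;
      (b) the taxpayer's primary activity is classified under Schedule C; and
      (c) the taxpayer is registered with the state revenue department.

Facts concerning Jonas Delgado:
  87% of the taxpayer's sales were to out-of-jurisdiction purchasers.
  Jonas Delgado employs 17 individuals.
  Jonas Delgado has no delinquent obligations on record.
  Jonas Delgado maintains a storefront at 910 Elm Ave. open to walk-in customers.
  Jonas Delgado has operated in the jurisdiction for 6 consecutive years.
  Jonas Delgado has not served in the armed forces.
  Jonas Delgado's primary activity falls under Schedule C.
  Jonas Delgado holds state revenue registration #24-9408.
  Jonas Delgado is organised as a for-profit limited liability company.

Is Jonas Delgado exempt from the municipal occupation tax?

Yes — exempt.

(a) ≥ 6 yrs in jurisdiction — satisfied.
(A) has storefront — met.
(B) >80% out-of-jur. sales — holds.
(i) = T AND T = true.
(ii) ≤ 8 employees — not met.
(b): T OR F → true.
(c) not (nonprofit) — holds.
So (1) is satisfied (T AND T AND T).
(a) veteran — fails.
(b) Schedule C activity — satisfied.
(c) state-registered — satisfied.
(2) = F AND T AND T = false.
So Overall is satisfied (T OR F).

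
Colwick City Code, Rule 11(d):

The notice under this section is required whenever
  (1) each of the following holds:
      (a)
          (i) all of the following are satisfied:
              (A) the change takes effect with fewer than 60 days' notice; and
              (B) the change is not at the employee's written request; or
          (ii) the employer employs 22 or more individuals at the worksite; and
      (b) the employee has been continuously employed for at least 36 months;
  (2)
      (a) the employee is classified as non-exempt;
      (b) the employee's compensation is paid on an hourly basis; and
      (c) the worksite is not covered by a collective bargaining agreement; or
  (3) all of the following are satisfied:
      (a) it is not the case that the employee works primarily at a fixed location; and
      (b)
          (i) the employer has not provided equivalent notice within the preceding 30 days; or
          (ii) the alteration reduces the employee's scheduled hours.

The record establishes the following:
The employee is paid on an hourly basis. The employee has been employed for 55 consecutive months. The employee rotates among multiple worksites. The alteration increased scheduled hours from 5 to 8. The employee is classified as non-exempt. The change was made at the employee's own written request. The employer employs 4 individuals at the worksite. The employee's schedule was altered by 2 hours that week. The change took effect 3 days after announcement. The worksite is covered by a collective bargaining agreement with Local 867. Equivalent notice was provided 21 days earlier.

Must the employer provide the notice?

No — not required.

(A) < 60 days' notice — holds.
(B) not employee-requested — not satisfied.
(i) = T AND F = false.
(ii) ≥ 22 at site — fails.
(a): F OR F → false.
(b) tenure ≥ 36 mo. — holds.
(1): F AND T → false.
(a) non-exempt — holds.
(b) hourly-paid — met.
(c) no CBA — not satisfied.
(2) = T AND T AND F = false.
(a) not (fixed location) — holds.
(i) no recent notice — fails.
(ii) hours reduced — not satisfied.
(b) = F OR F = false.
(3): T AND F → false.
So Overall is not satisfied (F OR F OR F).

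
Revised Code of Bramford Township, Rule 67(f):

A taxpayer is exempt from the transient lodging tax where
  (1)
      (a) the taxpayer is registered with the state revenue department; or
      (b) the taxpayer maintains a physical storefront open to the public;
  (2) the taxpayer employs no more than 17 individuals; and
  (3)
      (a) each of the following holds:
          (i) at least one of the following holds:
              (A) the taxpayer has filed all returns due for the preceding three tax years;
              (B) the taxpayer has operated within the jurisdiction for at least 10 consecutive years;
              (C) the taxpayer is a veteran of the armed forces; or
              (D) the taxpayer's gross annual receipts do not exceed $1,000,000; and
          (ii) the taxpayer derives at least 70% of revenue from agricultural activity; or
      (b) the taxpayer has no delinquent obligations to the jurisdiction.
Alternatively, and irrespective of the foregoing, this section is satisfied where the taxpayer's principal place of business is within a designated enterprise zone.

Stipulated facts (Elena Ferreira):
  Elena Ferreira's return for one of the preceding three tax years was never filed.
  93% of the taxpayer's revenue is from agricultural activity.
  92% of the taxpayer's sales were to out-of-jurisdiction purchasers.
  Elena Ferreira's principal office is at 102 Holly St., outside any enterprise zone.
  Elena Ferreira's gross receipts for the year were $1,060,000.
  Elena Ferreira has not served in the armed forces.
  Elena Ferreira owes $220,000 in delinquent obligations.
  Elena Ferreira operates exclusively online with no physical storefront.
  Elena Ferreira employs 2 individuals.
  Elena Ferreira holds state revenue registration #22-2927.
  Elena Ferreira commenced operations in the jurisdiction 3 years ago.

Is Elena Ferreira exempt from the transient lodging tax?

(a) state-registered — holds.
(b) has storefront — fails.
(1) = T OR F = true.
(2) ≤ 17 employees — met.
(A) returns current — not satisfied.
(B) ≥ 10 yrs in jurisdiction — not met.
(C) veteran — not met.
(D) receipts ≤ $1,000,000 — not satisfied.
(i): F OR F OR F OR F → false.
(ii) ≥70% agricultural — met.
(a) = F AND T = false.
(b) no delinquency — not met.
(3) = F OR F = false.
Overall = T AND T AND F = false.
Exception (in enterprise zone) — not satisfied.
Result: main false OR exception false → false.

No — not exempt.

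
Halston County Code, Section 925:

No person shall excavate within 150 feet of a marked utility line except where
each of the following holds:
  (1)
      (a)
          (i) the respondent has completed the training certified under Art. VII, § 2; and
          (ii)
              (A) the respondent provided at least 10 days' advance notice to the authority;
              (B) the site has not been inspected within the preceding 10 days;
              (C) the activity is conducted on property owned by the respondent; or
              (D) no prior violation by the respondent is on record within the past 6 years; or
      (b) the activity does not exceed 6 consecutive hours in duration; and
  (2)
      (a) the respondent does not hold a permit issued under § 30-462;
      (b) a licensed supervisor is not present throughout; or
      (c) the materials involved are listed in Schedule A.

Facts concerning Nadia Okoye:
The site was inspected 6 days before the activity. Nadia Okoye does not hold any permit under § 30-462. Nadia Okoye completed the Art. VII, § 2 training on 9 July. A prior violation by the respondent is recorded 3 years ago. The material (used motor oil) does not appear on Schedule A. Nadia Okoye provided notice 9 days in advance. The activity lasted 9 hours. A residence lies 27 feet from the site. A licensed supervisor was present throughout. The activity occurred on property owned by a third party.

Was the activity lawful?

(i) training certified — holds.
(A) ≥10 days' notice — not satisfied.
(B) not (site inspected) — not met.
(C) own property — not satisfied.
(D) no prior violation — not met.
(ii): F OR F OR F OR F → false.
(a) = T AND F = false.
(b) ≤ 6 hrs duration — not satisfied.
(1): F OR F → false.
(a) not (holds permit) — met.
(b) not (supervisor present) — not satisfied.
(c) Schedule A material — not met.
(2): T OR F OR F → true.
Overall = F AND T = false.

No — unlawful.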